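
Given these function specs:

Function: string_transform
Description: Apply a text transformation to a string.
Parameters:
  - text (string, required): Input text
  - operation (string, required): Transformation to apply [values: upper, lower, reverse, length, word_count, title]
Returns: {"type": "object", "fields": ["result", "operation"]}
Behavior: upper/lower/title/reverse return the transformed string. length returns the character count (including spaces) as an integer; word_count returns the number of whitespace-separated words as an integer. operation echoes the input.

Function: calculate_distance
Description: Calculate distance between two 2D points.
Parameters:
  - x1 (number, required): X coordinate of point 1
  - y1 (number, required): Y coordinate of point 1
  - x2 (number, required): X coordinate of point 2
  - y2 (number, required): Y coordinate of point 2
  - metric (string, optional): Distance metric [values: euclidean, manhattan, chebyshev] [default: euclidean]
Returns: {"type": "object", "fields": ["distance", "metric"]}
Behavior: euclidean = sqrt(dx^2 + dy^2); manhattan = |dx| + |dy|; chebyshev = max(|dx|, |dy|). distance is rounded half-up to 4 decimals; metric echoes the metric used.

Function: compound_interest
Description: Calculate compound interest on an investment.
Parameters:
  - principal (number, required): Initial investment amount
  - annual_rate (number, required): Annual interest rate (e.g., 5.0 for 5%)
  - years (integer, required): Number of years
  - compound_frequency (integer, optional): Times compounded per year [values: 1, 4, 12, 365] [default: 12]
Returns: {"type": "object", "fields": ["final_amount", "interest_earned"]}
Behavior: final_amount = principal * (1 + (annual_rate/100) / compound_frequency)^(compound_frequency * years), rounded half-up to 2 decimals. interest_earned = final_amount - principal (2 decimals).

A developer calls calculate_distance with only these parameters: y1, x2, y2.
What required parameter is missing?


Required parameters: x1, y1, x2, y2
Provided: y1, x2, y2
Missing: x1
x1


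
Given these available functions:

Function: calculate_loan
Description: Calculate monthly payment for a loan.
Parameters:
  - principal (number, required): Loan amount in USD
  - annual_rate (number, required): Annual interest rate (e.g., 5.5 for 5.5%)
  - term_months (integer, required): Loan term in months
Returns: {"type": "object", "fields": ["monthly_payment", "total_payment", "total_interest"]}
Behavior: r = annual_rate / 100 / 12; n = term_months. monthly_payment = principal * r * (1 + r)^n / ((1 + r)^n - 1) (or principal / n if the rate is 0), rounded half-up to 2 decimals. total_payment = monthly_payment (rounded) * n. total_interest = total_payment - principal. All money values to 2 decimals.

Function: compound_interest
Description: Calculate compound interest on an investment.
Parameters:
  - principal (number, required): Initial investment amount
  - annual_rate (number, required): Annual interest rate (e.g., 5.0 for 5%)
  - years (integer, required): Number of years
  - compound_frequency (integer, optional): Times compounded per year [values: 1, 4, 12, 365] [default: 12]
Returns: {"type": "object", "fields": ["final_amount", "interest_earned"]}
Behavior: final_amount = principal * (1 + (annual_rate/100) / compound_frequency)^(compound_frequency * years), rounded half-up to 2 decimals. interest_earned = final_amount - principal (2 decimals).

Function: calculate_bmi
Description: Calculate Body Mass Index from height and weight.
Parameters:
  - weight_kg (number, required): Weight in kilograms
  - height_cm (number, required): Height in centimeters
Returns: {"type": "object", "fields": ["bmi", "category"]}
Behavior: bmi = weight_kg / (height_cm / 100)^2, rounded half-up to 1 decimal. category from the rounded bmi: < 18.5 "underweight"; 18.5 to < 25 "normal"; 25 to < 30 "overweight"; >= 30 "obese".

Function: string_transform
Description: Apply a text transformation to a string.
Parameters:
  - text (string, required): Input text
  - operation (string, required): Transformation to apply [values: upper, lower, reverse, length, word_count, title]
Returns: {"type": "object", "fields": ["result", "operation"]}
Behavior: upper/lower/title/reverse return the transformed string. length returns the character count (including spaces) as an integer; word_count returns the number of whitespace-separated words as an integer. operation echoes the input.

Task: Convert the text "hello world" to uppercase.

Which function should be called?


The task needs a function whose description is: Apply a text transformation to a string.
string_transform


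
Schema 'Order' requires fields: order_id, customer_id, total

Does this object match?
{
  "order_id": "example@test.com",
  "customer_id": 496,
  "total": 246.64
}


Checking required fields... All present.
Valid - all required fields present


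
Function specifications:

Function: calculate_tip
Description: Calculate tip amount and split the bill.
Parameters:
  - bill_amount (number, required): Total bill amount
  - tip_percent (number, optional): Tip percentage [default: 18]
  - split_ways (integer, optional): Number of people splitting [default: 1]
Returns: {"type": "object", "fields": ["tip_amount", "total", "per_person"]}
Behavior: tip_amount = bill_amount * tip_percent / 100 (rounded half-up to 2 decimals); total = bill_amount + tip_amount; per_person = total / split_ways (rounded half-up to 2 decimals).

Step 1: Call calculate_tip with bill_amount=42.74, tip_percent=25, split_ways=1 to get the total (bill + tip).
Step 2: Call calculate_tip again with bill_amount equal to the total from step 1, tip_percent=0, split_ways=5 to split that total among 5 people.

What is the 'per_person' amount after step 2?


Step 1: calculate_tip(bill_amount=42.74, tip_percent=25, split_ways=1)
  tip_amount = 42.74 * 25/100 = 10.685 -> 10.69
  total = 42.74 + 10.69 = 53.43
  per_person = 53.43 / 1 = 53.43 -> 53.43
  -> total = 53.43
Step 2: calculate_tip(bill_amount=53.43, tip_percent=0, split_ways=5)
  tip_amount = 53.43 * 0/100 = 0 -> 0.00
  total = 53.43 + 0.00 = 53.43
  per_person = 53.43 / 5 = 10.686 -> 10.69
  -> per_person = 10.69
$10.69


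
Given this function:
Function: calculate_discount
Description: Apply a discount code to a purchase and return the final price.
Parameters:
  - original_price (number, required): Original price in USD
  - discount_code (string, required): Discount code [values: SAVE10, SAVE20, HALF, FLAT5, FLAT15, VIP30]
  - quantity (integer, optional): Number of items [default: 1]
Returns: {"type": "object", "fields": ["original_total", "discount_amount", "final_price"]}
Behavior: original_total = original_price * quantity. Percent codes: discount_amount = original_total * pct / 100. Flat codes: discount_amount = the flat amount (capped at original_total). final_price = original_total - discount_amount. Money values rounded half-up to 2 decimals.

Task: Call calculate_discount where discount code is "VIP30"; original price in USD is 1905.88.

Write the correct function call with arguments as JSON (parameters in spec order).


Mapping each described value to its parameter name:
  'Discount code' -> discount_code = "VIP30"
  'Original price in USD' -> original_price = 1905.88
calculate_discount({"original_price": 1905.88, "discount_code": "VIP30"})


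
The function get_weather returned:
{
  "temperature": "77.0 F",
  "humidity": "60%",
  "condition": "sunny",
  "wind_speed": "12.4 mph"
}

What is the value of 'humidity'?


60%


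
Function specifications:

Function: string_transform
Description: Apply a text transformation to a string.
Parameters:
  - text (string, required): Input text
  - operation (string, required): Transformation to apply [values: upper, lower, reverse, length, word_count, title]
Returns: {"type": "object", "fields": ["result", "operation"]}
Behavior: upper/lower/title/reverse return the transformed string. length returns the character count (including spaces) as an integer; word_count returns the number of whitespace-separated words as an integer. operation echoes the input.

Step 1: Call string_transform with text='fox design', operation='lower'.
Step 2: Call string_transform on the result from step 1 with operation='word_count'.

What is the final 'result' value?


Step 1: string_transform(text='fox design', operation='lower')
  -> result = 'fox design'
Step 2: string_transform(text='fox design', operation='word_count')
  words: fox, design -> 2
  -> result = 2
2


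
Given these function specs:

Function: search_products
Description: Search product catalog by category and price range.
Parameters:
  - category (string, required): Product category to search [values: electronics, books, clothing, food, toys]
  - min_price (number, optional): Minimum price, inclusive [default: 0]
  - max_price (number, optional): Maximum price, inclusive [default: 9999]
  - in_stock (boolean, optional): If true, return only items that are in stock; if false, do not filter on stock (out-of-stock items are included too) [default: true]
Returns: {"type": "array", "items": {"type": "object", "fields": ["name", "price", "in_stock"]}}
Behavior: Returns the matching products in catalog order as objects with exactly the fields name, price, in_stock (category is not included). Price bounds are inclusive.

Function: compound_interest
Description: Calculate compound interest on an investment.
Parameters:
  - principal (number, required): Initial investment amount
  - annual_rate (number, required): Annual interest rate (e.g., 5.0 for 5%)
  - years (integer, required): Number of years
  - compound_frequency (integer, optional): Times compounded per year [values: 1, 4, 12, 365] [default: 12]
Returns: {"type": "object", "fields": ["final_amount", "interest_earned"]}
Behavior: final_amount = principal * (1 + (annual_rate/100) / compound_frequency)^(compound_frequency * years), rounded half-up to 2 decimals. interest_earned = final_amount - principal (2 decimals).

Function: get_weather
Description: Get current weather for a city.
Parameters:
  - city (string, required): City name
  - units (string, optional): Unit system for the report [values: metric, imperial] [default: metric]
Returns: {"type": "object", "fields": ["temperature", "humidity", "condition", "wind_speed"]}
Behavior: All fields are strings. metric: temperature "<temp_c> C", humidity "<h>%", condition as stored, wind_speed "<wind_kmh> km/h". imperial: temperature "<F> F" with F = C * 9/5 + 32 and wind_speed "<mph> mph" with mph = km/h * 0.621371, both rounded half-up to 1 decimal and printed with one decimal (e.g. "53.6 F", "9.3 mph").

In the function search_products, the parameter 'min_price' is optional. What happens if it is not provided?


The search_products spec declares:
  - min_price (number, optional): Minimum price, inclusive [default: 0]
It defaults to 0


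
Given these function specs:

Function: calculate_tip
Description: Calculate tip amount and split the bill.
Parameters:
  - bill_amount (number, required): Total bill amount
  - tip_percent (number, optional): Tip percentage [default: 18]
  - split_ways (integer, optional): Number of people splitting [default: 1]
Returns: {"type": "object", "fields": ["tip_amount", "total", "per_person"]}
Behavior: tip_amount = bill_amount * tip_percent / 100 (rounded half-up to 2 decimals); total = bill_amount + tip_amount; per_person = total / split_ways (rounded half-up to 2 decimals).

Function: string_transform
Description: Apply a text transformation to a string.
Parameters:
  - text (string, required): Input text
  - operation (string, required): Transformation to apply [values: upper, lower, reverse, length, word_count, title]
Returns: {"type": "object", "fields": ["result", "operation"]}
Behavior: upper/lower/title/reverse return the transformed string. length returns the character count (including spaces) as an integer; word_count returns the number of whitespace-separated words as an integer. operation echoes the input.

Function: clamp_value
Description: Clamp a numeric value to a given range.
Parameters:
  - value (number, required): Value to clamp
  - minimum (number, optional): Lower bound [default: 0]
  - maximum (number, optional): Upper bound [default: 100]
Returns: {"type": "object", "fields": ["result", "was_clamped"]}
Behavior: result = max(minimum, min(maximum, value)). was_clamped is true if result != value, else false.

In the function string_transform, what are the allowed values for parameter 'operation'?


The string_transform spec declares:
  - operation (string, required): Transformation to apply [values: upper, lower, reverse, length, word_count, title]
Allowed values:
upper, lower, reverse, length, word_count, title


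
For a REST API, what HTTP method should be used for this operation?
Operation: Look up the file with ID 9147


GET = read, POST = create, PUT = update/replace, DELETE = remove
This operation is a read.
GET


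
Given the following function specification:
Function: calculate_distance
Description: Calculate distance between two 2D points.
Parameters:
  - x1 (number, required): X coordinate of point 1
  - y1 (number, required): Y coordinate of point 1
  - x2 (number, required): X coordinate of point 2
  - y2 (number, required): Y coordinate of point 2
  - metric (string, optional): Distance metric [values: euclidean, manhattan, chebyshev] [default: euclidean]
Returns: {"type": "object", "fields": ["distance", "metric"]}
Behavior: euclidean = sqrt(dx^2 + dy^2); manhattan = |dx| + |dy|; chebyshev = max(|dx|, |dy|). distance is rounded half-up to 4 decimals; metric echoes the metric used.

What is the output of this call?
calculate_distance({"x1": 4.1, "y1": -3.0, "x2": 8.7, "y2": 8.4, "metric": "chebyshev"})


|dx| = |8.7 - 4.1| = 4.6; |dy| = |8.4 - -3| = 11.4
chebyshev: max(4.6, 11.4) = 11.4
Round to 4 decimals: 11.4
Output:
{"distance": 11.4, "metric": "chebyshev"}


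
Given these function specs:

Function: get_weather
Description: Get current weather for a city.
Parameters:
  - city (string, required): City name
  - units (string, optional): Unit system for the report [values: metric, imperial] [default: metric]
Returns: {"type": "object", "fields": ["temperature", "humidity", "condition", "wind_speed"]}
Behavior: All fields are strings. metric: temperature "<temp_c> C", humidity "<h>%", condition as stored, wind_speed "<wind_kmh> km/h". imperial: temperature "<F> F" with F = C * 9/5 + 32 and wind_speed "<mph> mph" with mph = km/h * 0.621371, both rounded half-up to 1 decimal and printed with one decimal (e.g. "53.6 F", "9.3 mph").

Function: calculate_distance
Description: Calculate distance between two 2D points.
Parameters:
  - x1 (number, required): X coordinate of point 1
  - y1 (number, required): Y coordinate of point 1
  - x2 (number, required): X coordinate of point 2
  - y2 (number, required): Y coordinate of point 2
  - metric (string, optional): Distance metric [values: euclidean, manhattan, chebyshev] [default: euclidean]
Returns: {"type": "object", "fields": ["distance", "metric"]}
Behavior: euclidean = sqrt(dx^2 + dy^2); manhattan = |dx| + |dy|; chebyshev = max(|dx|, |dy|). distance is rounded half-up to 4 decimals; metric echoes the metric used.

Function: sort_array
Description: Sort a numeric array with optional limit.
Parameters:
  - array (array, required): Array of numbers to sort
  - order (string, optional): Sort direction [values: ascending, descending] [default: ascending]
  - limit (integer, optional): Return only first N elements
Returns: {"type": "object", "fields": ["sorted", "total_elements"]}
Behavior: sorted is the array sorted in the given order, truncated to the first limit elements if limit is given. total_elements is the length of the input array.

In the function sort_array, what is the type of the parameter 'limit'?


The sort_array spec declares:
  - limit (integer, optional): Return only first N elements
Type:
integer


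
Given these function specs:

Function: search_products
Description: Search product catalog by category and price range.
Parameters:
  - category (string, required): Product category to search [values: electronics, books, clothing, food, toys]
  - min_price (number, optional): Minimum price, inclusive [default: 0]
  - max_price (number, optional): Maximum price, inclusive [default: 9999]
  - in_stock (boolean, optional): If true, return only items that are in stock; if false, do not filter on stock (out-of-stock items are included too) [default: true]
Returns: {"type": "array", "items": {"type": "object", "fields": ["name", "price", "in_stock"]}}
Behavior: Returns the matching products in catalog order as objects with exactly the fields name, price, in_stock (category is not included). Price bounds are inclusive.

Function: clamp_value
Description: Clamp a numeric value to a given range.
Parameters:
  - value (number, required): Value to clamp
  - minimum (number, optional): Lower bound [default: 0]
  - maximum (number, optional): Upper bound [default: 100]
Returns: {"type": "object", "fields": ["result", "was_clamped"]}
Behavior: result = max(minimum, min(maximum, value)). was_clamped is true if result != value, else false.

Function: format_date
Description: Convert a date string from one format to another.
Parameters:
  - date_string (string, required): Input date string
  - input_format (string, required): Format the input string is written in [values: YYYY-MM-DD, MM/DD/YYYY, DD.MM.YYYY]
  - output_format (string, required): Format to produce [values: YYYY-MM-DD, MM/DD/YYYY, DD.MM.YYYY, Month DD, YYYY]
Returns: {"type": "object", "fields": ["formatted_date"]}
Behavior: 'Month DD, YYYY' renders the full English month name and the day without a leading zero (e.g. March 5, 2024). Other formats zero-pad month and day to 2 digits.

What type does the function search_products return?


The search_products spec declares Returns: {"type": "array", "items": {"type": "object", "fields": ["name", "price", "in_stock"]}}
Type:
array


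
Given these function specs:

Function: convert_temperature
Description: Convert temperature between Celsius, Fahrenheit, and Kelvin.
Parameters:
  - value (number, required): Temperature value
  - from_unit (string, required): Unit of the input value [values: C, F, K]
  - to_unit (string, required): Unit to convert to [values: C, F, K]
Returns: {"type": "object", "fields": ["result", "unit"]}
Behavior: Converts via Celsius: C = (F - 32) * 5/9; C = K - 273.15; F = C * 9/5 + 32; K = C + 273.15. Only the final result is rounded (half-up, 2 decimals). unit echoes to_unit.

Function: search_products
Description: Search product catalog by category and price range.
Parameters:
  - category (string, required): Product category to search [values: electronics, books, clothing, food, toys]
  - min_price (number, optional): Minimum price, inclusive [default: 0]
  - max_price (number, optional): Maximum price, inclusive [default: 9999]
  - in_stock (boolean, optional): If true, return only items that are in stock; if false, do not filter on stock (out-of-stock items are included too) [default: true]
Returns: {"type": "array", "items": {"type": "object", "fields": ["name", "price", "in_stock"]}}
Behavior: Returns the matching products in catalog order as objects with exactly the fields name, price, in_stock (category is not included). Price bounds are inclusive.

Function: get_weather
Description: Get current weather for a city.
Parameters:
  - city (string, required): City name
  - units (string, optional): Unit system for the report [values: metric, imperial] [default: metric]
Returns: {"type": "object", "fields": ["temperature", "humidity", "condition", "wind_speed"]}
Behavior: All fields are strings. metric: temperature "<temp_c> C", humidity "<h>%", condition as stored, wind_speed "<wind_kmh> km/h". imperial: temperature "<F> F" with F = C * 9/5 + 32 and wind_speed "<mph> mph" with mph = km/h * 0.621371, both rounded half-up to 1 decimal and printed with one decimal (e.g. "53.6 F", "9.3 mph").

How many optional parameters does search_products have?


Parameters of search_products: category (required), min_price (optional), max_price (optional), in_stock (optional)
Optional count:
3


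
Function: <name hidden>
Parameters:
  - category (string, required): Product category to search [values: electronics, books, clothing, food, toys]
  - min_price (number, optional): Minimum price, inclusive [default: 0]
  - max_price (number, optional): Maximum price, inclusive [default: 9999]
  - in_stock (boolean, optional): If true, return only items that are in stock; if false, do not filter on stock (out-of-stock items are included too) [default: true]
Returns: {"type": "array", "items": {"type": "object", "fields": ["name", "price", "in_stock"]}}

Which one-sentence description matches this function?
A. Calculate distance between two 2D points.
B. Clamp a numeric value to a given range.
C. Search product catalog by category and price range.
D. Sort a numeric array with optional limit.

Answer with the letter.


Parameters category, min_price, max_price, in_stock and return "array" fit: Search product catalog by category and price range.
C


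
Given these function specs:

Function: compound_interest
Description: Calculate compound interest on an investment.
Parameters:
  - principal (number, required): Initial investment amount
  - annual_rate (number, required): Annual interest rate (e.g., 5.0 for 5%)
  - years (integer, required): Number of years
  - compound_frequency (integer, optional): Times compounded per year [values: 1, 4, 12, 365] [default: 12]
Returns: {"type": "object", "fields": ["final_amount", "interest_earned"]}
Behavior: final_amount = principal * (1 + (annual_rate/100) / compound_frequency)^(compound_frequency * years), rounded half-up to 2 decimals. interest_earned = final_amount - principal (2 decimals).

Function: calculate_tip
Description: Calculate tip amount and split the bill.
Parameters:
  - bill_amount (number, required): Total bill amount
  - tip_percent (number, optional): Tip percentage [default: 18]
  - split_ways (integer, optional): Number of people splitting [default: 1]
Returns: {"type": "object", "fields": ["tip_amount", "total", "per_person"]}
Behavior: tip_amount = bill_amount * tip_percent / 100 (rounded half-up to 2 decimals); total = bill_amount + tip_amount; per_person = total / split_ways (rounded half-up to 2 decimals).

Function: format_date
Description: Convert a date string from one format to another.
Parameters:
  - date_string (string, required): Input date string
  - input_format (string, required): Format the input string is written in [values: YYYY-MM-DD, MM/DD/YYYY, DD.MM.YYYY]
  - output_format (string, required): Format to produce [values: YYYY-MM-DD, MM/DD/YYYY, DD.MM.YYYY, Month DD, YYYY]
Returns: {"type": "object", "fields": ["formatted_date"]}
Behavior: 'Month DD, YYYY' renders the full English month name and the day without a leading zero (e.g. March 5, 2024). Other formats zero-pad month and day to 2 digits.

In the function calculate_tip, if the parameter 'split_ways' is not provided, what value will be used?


The calculate_tip spec declares:
  - split_ways (integer, optional): Number of people splitting [default: 1]
Default:
1


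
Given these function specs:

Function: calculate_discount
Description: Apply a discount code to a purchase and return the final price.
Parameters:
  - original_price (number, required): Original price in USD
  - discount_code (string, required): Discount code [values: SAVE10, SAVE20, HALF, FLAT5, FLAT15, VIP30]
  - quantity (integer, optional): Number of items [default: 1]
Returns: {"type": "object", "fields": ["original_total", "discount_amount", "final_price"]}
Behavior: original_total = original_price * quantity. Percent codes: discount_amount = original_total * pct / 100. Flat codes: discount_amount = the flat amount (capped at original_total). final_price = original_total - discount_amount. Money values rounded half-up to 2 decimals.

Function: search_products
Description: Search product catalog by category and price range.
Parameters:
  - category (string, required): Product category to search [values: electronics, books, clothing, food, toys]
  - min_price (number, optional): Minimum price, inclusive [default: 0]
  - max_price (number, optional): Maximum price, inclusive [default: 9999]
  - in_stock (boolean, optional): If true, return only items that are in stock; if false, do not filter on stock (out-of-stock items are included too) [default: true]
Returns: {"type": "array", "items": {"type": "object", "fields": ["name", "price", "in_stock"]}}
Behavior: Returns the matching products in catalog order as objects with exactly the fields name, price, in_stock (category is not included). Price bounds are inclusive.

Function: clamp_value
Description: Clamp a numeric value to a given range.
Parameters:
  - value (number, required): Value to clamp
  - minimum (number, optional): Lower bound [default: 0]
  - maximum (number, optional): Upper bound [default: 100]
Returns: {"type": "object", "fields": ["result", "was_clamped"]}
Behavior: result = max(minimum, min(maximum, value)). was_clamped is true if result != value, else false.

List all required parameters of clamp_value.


Parameters of clamp_value and their required/optional flag:
  value: required
  minimum: optional
  maximum: optional
value


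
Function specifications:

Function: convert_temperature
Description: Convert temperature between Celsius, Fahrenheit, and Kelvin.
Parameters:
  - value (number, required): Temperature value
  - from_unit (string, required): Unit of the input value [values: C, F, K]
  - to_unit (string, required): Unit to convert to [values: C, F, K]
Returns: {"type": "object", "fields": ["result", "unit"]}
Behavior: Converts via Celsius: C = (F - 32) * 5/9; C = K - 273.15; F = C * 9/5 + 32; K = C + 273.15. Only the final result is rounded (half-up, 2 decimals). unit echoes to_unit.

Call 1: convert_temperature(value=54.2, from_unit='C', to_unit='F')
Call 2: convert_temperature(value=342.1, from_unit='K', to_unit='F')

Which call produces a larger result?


Call 1:
  Input already in C: 54.2
  To F: 54.2 * 9/5 + 32 = 129.56
  Round to 2 decimals: 129.56
  -> 129.56 F
Call 2:
  To C: 342.1 - 273.15 = 68.95
  To F: 68.95 * 9/5 + 32 = 156.11
  Round to 2 decimals: 156.11
  -> 156.11 F
Call 2 (156.11 F)


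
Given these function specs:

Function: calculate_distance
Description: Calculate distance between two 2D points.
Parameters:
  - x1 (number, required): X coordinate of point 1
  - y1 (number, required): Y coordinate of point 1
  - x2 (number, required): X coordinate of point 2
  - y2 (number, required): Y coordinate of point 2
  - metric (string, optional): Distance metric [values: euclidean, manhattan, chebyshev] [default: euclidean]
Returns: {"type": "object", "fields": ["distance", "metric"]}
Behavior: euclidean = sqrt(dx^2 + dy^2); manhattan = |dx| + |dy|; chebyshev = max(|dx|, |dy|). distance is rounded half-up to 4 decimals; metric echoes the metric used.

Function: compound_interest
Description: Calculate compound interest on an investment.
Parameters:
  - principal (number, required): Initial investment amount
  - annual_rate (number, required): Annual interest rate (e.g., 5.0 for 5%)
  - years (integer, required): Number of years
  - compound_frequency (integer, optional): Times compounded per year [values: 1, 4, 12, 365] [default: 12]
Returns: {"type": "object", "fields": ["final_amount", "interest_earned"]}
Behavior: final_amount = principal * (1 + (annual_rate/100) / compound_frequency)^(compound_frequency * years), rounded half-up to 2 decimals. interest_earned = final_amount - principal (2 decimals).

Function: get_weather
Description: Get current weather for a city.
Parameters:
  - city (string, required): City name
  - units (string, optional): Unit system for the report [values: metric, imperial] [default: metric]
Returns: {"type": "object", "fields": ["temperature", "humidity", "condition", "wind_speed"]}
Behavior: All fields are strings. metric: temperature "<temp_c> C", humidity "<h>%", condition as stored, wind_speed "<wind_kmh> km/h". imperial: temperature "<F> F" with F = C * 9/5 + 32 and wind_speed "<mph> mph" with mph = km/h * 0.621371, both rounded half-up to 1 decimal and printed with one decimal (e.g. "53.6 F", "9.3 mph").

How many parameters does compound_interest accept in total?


Parameters of compound_interest: principal (required), annual_rate (required), years (required), compound_frequency (optional)
Total:
4


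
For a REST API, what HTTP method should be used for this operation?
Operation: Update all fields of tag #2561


GET = read, POST = create, PUT = update/replace, DELETE = remove
This operation is an update/replace.
PUT


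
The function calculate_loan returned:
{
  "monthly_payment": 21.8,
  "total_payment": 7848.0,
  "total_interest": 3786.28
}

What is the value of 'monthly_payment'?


21.8


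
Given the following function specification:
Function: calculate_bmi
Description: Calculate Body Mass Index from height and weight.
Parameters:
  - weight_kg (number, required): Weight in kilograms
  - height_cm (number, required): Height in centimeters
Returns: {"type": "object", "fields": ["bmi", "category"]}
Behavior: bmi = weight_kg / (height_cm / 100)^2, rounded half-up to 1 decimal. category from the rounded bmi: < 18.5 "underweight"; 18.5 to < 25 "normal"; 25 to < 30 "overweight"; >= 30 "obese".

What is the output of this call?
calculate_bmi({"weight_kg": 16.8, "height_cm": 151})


height_m = 151 / 100 = 1.51
bmi = 16.8 / 1.51^2 = 16.8 / 2.2801 = 7.368098 -> 7.4
7.4 < 18.5 -> underweight
Output:
{"bmi": 7.4, "category": "underweight"}


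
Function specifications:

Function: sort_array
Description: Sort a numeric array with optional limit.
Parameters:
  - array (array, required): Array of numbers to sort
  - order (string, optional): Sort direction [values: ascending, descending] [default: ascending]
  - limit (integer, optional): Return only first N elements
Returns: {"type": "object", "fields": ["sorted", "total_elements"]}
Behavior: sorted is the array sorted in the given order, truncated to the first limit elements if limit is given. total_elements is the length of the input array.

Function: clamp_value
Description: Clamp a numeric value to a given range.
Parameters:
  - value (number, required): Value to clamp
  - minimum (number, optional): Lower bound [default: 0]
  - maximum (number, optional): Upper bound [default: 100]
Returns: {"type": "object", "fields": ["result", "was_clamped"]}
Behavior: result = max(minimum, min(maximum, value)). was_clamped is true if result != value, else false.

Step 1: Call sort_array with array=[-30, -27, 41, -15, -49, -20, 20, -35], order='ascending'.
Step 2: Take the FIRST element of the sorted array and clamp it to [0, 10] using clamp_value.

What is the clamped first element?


Step 1: sort_array(order=ascending)
  sorted: [-49, -35, -30, -27, -20, -15, 20, 41]
  -> first element = -49
Step 2: clamp_value(value=-49, minimum=0, maximum=10)
  result = max(0, min(10, -49)) = max(0, -49) = 0
  was_clamped = (0 != -49) = true
  -> result = 0
0


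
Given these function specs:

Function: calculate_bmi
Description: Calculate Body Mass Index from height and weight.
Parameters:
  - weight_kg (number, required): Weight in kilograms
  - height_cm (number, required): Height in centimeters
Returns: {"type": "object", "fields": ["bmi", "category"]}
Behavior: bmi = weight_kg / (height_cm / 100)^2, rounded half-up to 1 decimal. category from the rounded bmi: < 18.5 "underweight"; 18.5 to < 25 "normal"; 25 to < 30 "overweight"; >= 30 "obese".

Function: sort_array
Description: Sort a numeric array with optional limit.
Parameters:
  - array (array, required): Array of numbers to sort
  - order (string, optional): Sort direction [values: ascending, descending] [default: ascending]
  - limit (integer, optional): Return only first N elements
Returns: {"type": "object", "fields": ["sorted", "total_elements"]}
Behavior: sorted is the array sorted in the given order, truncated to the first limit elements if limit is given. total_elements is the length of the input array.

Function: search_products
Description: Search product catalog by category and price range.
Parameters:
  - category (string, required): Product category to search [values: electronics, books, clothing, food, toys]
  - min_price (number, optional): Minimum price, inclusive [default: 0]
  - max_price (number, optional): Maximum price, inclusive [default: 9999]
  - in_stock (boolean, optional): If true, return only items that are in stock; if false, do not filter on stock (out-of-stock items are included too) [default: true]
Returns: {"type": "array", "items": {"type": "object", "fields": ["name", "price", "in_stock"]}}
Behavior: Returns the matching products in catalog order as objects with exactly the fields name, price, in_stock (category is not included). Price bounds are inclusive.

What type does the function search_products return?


The search_products spec declares Returns: {"type": "array", "items": {"type": "object", "fields": ["name", "price", "in_stock"]}}
Type:
array


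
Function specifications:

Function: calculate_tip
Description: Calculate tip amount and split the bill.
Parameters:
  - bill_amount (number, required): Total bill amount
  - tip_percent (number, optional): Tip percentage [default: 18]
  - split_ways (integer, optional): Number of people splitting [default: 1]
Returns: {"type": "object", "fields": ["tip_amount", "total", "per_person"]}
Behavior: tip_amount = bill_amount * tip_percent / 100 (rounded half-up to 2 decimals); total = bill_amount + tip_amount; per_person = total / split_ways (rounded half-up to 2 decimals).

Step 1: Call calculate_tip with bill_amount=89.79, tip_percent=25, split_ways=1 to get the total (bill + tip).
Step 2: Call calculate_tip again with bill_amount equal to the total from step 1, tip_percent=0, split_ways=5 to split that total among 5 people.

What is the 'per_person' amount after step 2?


Step 1: calculate_tip(bill_amount=89.79, tip_percent=25, split_ways=1)
  tip_amount = 89.79 * 25/100 = 22.4475 -> 22.45
  total = 89.79 + 22.45 = 112.24
  per_person = 112.24 / 1 = 112.24 -> 112.24
  -> total = 112.24
Step 2: calculate_tip(bill_amount=112.24, tip_percent=0, split_ways=5)
  tip_amount = 112.24 * 0/100 = 0 -> 0.00
  total = 112.24 + 0.00 = 112.24
  per_person = 112.24 / 5 = 22.448 -> 22.45
  -> per_person = 22.45
$22.45


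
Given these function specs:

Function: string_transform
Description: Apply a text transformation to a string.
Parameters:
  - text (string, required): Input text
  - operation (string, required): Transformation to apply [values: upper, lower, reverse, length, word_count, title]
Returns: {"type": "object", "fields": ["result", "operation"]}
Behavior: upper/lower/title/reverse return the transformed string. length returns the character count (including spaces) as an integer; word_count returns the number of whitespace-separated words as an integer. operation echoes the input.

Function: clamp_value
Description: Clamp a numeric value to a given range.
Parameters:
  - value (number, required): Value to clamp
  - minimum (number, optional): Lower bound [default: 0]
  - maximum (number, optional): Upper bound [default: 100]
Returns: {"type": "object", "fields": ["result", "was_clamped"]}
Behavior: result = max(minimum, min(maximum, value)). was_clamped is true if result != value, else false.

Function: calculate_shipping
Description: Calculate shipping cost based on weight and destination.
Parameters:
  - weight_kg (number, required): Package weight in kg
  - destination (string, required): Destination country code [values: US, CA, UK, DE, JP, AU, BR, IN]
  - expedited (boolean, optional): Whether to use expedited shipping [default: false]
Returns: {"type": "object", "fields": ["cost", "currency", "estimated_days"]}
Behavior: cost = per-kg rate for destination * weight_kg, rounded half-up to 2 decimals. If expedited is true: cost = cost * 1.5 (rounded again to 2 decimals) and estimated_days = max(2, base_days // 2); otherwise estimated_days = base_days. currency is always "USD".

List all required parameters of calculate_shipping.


Parameters of calculate_shipping and their required/optional flag:
  weight_kg: required
  destination: required
  expedited: optional
destination, weight_kg


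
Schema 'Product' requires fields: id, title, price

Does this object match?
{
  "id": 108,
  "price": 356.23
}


Checking required fields...
Missing: title
Invalid - missing required field 'title'


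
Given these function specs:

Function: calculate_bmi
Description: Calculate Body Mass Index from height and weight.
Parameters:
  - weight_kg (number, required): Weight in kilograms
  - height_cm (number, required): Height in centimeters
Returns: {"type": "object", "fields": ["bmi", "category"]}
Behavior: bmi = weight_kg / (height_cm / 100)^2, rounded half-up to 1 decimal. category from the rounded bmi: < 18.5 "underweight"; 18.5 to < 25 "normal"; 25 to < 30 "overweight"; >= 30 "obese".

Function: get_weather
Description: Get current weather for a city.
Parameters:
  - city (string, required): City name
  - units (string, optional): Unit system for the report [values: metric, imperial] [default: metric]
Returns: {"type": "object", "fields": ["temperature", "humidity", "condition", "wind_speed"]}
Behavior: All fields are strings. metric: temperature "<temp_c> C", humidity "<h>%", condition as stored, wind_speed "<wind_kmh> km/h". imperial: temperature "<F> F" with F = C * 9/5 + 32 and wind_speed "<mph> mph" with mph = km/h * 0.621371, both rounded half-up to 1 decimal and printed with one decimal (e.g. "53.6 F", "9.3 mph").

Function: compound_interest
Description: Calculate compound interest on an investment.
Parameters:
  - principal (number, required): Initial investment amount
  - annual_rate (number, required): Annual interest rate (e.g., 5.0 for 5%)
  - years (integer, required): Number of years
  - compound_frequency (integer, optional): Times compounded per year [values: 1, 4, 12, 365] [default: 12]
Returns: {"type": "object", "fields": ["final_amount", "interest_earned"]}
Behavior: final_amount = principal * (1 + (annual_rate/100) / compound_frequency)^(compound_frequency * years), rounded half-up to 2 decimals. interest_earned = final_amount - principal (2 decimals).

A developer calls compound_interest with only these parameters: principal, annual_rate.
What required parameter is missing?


Required parameters: principal, annual_rate, years
Provided: principal, annual_rate
Missing: years
years


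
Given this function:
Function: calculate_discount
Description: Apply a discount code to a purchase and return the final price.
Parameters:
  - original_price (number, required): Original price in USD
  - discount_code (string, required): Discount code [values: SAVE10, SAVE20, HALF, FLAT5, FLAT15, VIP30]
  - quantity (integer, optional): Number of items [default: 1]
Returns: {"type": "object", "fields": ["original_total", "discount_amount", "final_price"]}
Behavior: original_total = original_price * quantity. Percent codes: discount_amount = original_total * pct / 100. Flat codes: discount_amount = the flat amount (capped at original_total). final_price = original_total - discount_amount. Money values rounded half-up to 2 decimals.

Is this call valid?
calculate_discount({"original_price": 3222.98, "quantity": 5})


Checking required parameters...
Missing required parameter: discount_code
Invalid - missing required parameter 'discount_code'


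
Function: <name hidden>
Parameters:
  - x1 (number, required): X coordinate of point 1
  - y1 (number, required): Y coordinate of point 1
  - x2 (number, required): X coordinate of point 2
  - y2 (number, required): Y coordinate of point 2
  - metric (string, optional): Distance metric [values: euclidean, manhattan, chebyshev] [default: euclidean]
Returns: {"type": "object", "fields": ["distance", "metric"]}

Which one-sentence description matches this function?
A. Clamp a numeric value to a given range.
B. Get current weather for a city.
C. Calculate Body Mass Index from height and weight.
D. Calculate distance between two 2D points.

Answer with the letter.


Parameters x1, y1, x2, y2, metric and return ["distance", "metric"] fit: Calculate distance between two 2D points.
D
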